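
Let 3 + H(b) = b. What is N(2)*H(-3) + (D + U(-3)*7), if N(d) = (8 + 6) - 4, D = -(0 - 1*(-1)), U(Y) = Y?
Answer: -82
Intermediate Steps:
H(b) = -3 + b
D = -1 (D = -(0 + 1) = -1*1 = -1)
N(d) = 10 (N(d) = 14 - 4 = 10)
N(2)*H(-3) + (D + U(-3)*7) = 10*(-3 - 3) + (-1 - 3*7) = 10*(-6) + (-1 - 21) = -60 - 22 = -82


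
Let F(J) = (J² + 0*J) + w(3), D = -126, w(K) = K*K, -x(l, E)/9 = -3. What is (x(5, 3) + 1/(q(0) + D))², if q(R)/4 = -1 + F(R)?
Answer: 6436369/8836 ≈ 728.43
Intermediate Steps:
x(l, E) = 27 (x(l, E) = -9*(-3) = 27)
w(K) = K²
F(J) = 9 + J² (F(J) = (J² + 0*J) + 3² = (J² + 0) + 9 = J² + 9 = 9 + J²)
q(R) = 32 + 4*R² (q(R) = 4*(-1 + (9 + R²)) = 4*(8 + R²) = 32 + 4*R²)
(x(5, 3) + 1/(q(0) + D))² = (27 + 1/((32 + 4*0²) - 126))² = (27 + 1/((32 + 4*0) - 126))² = (27 + 1/((32 + 0) - 126))² = (27 + 1/(32 - 126))² = (27 + 1/(-94))² = (27 - 1/94)² = (2537/94)² = 6436369/8836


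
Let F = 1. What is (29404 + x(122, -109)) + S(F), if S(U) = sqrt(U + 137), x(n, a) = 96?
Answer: 29500 + sqrt(138) ≈ 29512.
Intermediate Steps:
S(U) = sqrt(137 + U)
(29404 + x(122, -109)) + S(F) = (29404 + 96) + sqrt(137 + 1) = 29500 + sqrt(138)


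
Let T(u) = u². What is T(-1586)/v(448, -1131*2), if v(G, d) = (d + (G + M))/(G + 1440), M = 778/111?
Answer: -4118332101/1567 ≈ -2.6282e+6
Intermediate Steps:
M = 778/111 (M = 778*(1/111) = 778/111 ≈ 7.0090)
v(G, d) = (778/111 + G + d)/(1440 + G) (v(G, d) = (d + (G + 778/111))/(G + 1440) = (d + (778/111 + G))/(1440 + G) = (778/111 + G + d)/(1440 + G))
T(-1586)/v(448, -1131*2) = (-1586)²/(((778/111 + 448 - 1131*2)/(1440 + 448))) = 2515396/(((778/111 + 448 - 2262)/1888)) = 2515396/(((1/1888)*(-200576/111))) = 2515396/(-6268/6549) = 2515396*(-6549/6268) = -4118332101/1567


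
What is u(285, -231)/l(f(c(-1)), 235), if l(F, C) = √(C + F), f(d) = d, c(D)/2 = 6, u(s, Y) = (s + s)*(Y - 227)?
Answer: -13740*√247/13 ≈ -16611.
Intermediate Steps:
u(s, Y) = 2*s*(-227 + Y) (u(s, Y) = (2*s)*(-227 + Y) = 2*s*(-227 + Y))
c(D) = 12 (c(D) = 2*6 = 12)
u(285, -231)/l(f(c(-1)), 235) = (2*285*(-227 - 231))/(√(235 + 12)) = (2*285*(-458))/(√247) = -13740*√247/13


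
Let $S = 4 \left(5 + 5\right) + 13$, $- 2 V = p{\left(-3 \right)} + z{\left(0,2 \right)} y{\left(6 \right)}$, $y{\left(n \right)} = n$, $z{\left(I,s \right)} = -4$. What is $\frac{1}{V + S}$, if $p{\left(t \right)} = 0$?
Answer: $\frac{1}{65} \approx 0.015385$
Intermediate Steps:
$V = 12$ ($V = - \frac{0 - 24}{2} = \left(- \frac{1}{2}\right) \left(-24\right) = 12$)
$S = 53$ ($S = 4 \cdot 10 + 13 = 40 + 13 = 53$)
$\frac{1}{V + S} = \frac{1}{12 + 53} = \frac{1}{65}$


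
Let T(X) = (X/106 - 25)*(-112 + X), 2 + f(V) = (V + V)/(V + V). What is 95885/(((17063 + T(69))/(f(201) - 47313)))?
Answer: -11729036740/46821 ≈ -2.5051e+5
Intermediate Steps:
f(V) = -1 (f(V) = -2 + (V + V)/(V + V) = -2 + (2*V)/((2*V)) = -2 + (2*V)*(1/(2*V)) = -2 + 1 = -1)
T(X) = (-112 + X)*(-25 + X/106) (T(X) = (X*(1/106) - 25)*(-112 + X) = (X/106 - 25)*(-112 + X) = (-25 + X/106)*(-112 + X) = (-112 + X)*(-25 + X/106))
95885/(((17063 + T(69))/(f(201) - 47313))) = 95885/(((17063 + (2800 - 1381/53*69 + (1/106)*69**2))/(-1 - 47313))) = 95885/(((17063 + (2800 - 95289/53 + (1/106)*4761))/(-47314))) = 95885/(((17063 + (2800 - 95289/53 + 4761/106))*(-1/47314))) = 95885/(((17063 + 110983/106)*(-1/47314))) = 95885/(((1919661/106)*(-1/47314))) = 95885/(-46821/122324) = 95885*(-122324/46821) = -11729036740/46821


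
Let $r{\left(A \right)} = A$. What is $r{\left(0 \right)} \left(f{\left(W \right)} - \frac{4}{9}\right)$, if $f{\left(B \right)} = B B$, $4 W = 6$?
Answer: $0$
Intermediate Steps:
$W = \frac{3}{2}$ ($W = \frac{1}{4} \cdot 6 = \frac{3}{2} \approx 1.5$)
$f{\left(B \right)} = B^{2}$
$r{\left(0 \right)} \left(f{\left(W \right)} - \frac{4}{9}\right) = 0 \left(\left(\frac{3}{2}\right)^{2} - \frac{4}{9}\right) = 0 \left(\frac{9}{4} - \frac{4}{9}\right) = 0 \cdot \frac{65}{36} = 0$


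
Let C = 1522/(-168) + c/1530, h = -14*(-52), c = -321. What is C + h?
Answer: 1710579/2380 ≈ 718.73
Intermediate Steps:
h = 728
C = -22061/2380 (C = 1522/(-168) - 321/1530 = 1522*(-1/168) - 321*1/1530 = -761/84 - 107/510 = -22061/2380 ≈ -9.2693)
C + h = -22061/2380 + 728 = 1710579/2380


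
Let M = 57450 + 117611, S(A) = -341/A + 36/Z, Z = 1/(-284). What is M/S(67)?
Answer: -11729087/685349 ≈ -17.114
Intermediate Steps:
Z = -1/284 ≈ -0.0035211
S(A) = -10224 - 341/A (S(A) = -341/A + 36/(-1/284) = -341/A + 36*(-284) = -341/A - 10224 = -10224 - 341/A)
M = 175061
M/S(67) = 175061/(-10224 - 341/67) = 175061/(-685349/67) = 175061*(-67/685349) = -11729087/685349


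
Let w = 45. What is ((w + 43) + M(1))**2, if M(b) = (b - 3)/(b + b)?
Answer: 7569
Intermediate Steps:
M(b) = (-3 + b)/(2*b) (M(b) = (-3 + b)/((2*b)) = (-3 + b)*(1/(2*b)) = (-3 + b)/(2*b))
((w + 43) + M(1))**2 = ((45 + 43) + (1/2)*(-3 + 1)/1)**2 = (88 + (1/2)*1*(-2))**2 = (88 - 1)**2 = 87**2 = 7569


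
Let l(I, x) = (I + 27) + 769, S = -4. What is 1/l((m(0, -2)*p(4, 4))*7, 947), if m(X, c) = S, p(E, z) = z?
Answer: 1/684 ≈ 0.0014620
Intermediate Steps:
m(X, c) = -4
l(I, x) = 796 + I (l(I, x) = (27 + I) + 769 = 796 + I)
1/l((m(0, -2)*p(4, 4))*7, 947) = 1/(796 - 4*4*7) = 1/(796 - 16*7) = 1/(796 - 112) = 1/684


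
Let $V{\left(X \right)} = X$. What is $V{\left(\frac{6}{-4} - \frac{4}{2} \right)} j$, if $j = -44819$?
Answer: $\frac{313733}{2} \approx 1.5687 \cdot 10^{5}$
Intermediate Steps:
$V{\left(\frac{6}{-4} - \frac{4}{2} \right)} j = \left(\frac{6}{-4} - \frac{4}{2}\right) \left(-44819\right) = \left(6 \left(- \frac{1}{4}\right) - 2\right) \left(-44819\right) = \left(- \frac{3}{2} - 2\right) \left(-44819\right) = \left(- \frac{7}{2}\right) \left(-44819\right) = \frac{313733}{2}$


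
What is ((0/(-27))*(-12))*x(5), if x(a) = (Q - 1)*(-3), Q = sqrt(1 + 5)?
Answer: 0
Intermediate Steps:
Q = sqrt(6) ≈ 2.4495
x(a) = 3 - 3*sqrt(6) (x(a) = (sqrt(6) - 1)*(-3) = (-1 + sqrt(6))*(-3) = 3 - 3*sqrt(6))
((0/(-27))*(-12))*x(5) = ((0/(-27))*(-12))*(3 - 3*sqrt(6)) = ((0*(-1/27))*(-12))*(3 - 3*sqrt(6)) = (0*(-12))*(3 - 3*sqrt(6)) = 0*(3 - 3*sqrt(6)) = 0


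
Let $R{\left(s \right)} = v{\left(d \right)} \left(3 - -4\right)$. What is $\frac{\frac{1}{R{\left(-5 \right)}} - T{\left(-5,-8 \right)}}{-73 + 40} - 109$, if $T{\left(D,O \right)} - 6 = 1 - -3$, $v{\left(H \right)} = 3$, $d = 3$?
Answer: $- \frac{6848}{63} \approx -108.7$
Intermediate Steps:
$T{\left(D,O \right)} = 10$ ($T{\left(D,O \right)} = 6 + \left(1 - -3\right) = 6 + \left(1 + 3\right) = 6 + 4 = 10$)
$R{\left(s \right)} = 21$ ($R{\left(s \right)} = 3 \left(3 - -4\right) = 3 \left(3 + 4\right) = 3 \cdot 7 = 21$)
$\frac{\frac{1}{R{\left(-5 \right)}} - T{\left(-5,-8 \right)}}{-73 + 40} - 109 = \frac{\frac{1}{21} - 10}{-73 + 40} - 109 = \frac{\frac{1}{21} - 10}{-33} - 109 = \left(- \frac{1}{33}\right) \left(- \frac{209}{21}\right) - 109 = \frac{19}{63} - 109 = - \frac{6848}{63}$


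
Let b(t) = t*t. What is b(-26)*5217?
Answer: 3526692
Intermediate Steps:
b(t) = t**2
b(-26)*5217 = (-26)**2*5217 = 676*5217 = 3526692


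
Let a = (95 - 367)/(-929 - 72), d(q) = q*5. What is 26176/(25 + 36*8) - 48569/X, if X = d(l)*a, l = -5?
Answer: 905605641/125200 ≈ 7233.3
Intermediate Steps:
d(q) = 5*q
a = 272/1001 (a = -272/(-1001) = -272*(-1/1001) = 272/1001 ≈ 0.27173)
X = -6800/1001 (X = (5*(-5))*(272/1001) = -25*272/1001 = -6800/1001 ≈ -6.7932)
26176/(25 + 36*8) - 48569/X = 26176/(25 + 36*8) - 48569/(-6800/1001) = 26176/(25 + 288) - 48569*(-1001/6800) = 26176/313 + 2859857/400 = 905605641/125200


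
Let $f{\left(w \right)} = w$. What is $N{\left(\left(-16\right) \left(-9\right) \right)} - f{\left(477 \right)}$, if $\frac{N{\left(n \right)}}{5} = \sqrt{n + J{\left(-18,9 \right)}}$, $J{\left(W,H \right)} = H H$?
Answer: $-402$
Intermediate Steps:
$J{\left(W,H \right)} = H^{2}$
$N{\left(n \right)} = 5 \sqrt{81 + n}$ ($N{\left(n \right)} = 5 \sqrt{n + 9^{2}} = 5 \sqrt{n + 81} = 5 \sqrt{81 + n}$)
$N{\left(\left(-16\right) \left(-9\right) \right)} - f{\left(477 \right)} = 5 \sqrt{81 - -144} - 477 = 5 \sqrt{81 + 144} - 477 = 5 \sqrt{225} - 477 = 5 \cdot 15 - 477 = 75 - 477 = -402$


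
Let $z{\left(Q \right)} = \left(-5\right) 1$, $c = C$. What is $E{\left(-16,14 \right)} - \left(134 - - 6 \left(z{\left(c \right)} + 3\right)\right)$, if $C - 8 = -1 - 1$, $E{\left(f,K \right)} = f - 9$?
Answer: $-147$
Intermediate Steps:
$E{\left(f,K \right)} = -9 + f$ ($E{\left(f,K \right)} = f - 9 = -9 + f$)
$C = 6$ ($C = 8 - 2 = 6$)
$c = 6$
$z{\left(Q \right)} = -5$
$E{\left(-16,14 \right)} - \left(134 - - 6 \left(z{\left(c \right)} + 3\right)\right) = \left(-9 - 16\right) - \left(134 - - 6 \left(-5 + 3\right)\right) = -25 - \left(134 - \left(-6\right) \left(-2\right)\right) = -25 - \left(134 - 12\right) = -25 - 122 = -147$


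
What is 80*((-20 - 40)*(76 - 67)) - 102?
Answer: -43302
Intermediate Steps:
80*((-20 - 40)*(76 - 67)) - 102 = 80*(-60*9) - 102 = 80*(-540) - 102 = -43200 - 102 = -43302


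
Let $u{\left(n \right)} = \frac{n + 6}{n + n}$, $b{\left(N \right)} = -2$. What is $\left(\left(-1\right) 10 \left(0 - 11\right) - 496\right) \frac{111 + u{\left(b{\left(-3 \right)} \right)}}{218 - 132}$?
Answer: $- \frac{21230}{43} \approx -493.72$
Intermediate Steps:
$u{\left(n \right)} = \frac{6 + n}{2 n}$
$\left(\left(-1\right) 10 \left(0 - 11\right) - 496\right) \frac{111 + u{\left(b{\left(-3 \right)} \right)}}{218 - 132} = \left(\left(-1\right) 10 \left(0 - 11\right) - 496\right) \frac{111 + \frac{6 - 2}{2 \left(-2\right)}}{218 - 132} = \left(\left(-10\right) \left(-11\right) - 496\right) \frac{111 + \frac{1}{2} \left(- \frac{1}{2}\right) 4}{86} = \left(110 - 496\right) \left(111 - 1\right) \frac{1}{86} = - 386 \cdot 110 \cdot \frac{1}{86} = \left(-386\right) \frac{55}{43} = - \frac{21230}{43}$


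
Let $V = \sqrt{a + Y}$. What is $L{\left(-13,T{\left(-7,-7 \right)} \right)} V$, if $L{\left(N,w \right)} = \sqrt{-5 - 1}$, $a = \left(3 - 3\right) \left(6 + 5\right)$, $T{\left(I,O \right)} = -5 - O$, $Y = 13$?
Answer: $i \sqrt{78} \approx 8.8318 i$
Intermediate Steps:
$a = 0$ ($a = 0 \cdot 11 = 0$)
$V = \sqrt{13}$ ($V = \sqrt{0 + 13} = \sqrt{13} \approx 3.6056$)
$L{\left(N,w \right)} = i \sqrt{6}$ ($L{\left(N,w \right)} = \sqrt{-6} = i \sqrt{6}$)
$L{\left(-13,T{\left(-7,-7 \right)} \right)} V = i \sqrt{6} \sqrt{13} = i \sqrt{78}$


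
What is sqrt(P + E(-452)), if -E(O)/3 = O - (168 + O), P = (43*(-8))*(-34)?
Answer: 10*sqrt(122) ≈ 110.45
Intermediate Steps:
P = 11696 (P = -344*(-34) = 11696)
E(O) = 504 (E(O) = -3*(O - (168 + O)) = -3*(O + (-168 - O)) = -3*(-168) = 504)
sqrt(P + E(-452)) = sqrt(11696 + 504) = sqrt(12200) = 10*sqrt(122)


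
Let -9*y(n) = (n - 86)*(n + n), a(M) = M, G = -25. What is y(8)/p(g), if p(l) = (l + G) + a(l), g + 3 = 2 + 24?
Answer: 416/63 ≈ 6.6032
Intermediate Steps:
g = 23 (g = -3 + (2 + 24) = -3 + 26 = 23)
y(n) = -2*n*(-86 + n)/9 (y(n) = -(n - 86)*(n + n)/9 = -(-86 + n)*2*n/9 = -2*n*(-86 + n)/9)
p(l) = -25 + 2*l (p(l) = (l - 25) + l = (-25 + l) + l = -25 + 2*l)
y(8)/p(g) = ((2/9)*8*(86 - 1*8))/(-25 + 2*23) = ((2/9)*8*(86 - 8))/(-25 + 46) = ((2/9)*8*78)/21 = (416/3)*(1/21) = 416/63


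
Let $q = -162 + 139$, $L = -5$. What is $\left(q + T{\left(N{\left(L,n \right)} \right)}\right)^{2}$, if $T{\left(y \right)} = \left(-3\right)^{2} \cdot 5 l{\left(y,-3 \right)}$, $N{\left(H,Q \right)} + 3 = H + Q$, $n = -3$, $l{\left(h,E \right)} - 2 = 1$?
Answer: $12544$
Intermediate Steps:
$l{\left(h,E \right)} = 3$ ($l{\left(h,E \right)} = 2 + 1 = 3$)
$N{\left(H,Q \right)} = -3 + H + Q$ ($N{\left(H,Q \right)} = -3 + \left(H + Q\right) = -3 + H + Q$)
$q = -23$
$T{\left(y \right)} = 135$ ($T{\left(y \right)} = \left(-3\right)^{2} \cdot 5 \cdot 3 = 9 \cdot 5 \cdot 3 = 45 \cdot 3 = 135$)
$\left(q + T{\left(N{\left(L,n \right)} \right)}\right)^{2} = \left(-23 + 135\right)^{2} = 112^{2} = 12544$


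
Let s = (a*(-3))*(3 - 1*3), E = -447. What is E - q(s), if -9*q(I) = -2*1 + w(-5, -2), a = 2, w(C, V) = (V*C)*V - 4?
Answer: -4049/9 ≈ -449.89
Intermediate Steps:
w(C, V) = -4 + C*V**2 (w(C, V) = (C*V)*V - 4 = C*V**2 - 4 = -4 + C*V**2)
s = 0 (s = (2*(-3))*(3 - 1*3) = -6*(3 - 3) = -6*0 = 0)
q(I) = 26/9 (q(I) = -(-2*1 + (-4 - 5*(-2)**2))/9 = -(-2 + (-4 - 5*4))/9 = -(-2 + (-4 - 20))/9 = -(-2 - 24)/9 = -1/9*(-26) = 26/9)
E - q(s) = -447 - 1*26/9 = -447 - 26/9 = -4049/9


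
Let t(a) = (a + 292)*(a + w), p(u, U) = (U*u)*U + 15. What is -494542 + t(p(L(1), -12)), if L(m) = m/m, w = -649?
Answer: -715532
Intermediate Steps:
L(m) = 1
p(u, U) = 15 + u*U**2 (p(u, U) = u*U**2 + 15 = 15 + u*U**2)
t(a) = (-649 + a)*(292 + a) (t(a) = (a + 292)*(a - 649) = (292 + a)*(-649 + a) = (-649 + a)*(292 + a))
-494542 + t(p(L(1), -12)) = -494542 + (-189508 + (15 + 1*(-12)**2)**2 - 357*(15 + 1*(-12)**2)) = -494542 + (-189508 + (15 + 1*144)**2 - 357*(15 + 1*144)) = -494542 + (-189508 + (15 + 144)**2 - 357*(15 + 144)) = -494542 + (-189508 + 159**2 - 357*159) = -494542 + (-189508 + 25281 - 56763) = -494542 - 220990 = -715532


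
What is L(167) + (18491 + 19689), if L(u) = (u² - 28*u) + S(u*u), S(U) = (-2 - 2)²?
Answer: 61409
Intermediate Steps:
S(U) = 16 (S(U) = (-4)² = 16)
L(u) = 16 + u² - 28*u (L(u) = (u² - 28*u) + 16 = 16 + u² - 28*u)
L(167) + (18491 + 19689) = (16 + 167² - 28*167) + (18491 + 19689) = (16 + 27889 - 4676) + 38180 = 23229 + 38180 = 61409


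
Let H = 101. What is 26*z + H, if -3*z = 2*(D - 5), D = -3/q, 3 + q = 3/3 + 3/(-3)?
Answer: 511/3 ≈ 170.33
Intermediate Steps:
q = -3 (q = -3 + (3/3 + 3/(-3)) = -3 + (3*(⅓) + 3*(-⅓)) = -3 + (1 - 1) = -3 + 0 = -3)
D = 1 (D = -3/(-3) = -3*(-⅓) = 1)
z = 8/3 (z = -2*(1 - 5)/3 = -2*(-4)/3 = -⅓*(-8) = 8/3 ≈ 2.6667)
26*z + H = 26*(8/3) + 101 = 208/3 + 101 = 511/3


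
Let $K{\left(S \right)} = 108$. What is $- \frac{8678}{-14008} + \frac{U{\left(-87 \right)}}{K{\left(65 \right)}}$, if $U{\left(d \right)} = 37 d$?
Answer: $- \frac{459943}{15759} \approx -29.186$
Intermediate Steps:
$- \frac{8678}{-14008} + \frac{U{\left(-87 \right)}}{K{\left(65 \right)}} = - \frac{8678}{-14008} + \frac{37 \left(-87\right)}{108} = \left(-8678\right) \left(- \frac{1}{14008}\right) - \frac{1073}{36} = \frac{4339}{7004} - \frac{1073}{36} = - \frac{459943}{15759}$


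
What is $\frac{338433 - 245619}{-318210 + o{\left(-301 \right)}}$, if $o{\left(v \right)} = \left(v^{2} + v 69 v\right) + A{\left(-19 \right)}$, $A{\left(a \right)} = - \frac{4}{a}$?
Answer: $\frac{881733}{57226672} \approx 0.015408$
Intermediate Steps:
$o{\left(v \right)} = \frac{4}{19} + 70 v^{2}$ ($o{\left(v \right)} = \left(v^{2} + v 69 v\right) - \frac{4}{-19} = \left(v^{2} + 69 v v\right) - - \frac{4}{19} = \left(v^{2} + 69 v^{2}\right) + \frac{4}{19} = 70 v^{2} + \frac{4}{19} = \frac{4}{19} + 70 v^{2}$)
$\frac{338433 - 245619}{-318210 + o{\left(-301 \right)}} = \frac{338433 - 245619}{-318210 + \left(\frac{4}{19} + 70 \left(-301\right)^{2}\right)} = \frac{92814}{-318210 + \left(\frac{4}{19} + 70 \cdot 90601\right)} = \frac{92814}{-318210 + \left(\frac{4}{19} + 6342070\right)} = \frac{92814}{-318210 + \frac{120499334}{19}} = \frac{92814}{\frac{114453344}{19}} = 92814 \cdot \frac{19}{114453344} = \frac{881733}{57226672}$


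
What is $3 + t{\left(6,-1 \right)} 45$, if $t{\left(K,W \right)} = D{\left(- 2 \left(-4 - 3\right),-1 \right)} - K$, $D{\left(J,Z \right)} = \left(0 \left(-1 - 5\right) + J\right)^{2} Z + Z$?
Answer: $-9132$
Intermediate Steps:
$D{\left(J,Z \right)} = Z + Z J^{2}$ ($D{\left(J,Z \right)} = \left(0 \left(-6\right) + J\right)^{2} Z + Z = \left(0 + J\right)^{2} Z + Z = J^{2} Z + Z = Z J^{2} + Z = Z + Z J^{2}$)
$t{\left(K,W \right)} = -197 - K$ ($t{\left(K,W \right)} = - (1 + \left(- 2 \left(-4 - 3\right)\right)^{2}) - K = - (1 + \left(\left(-2\right) \left(-7\right)\right)^{2}) - K = - (1 + 14^{2}) - K = - (1 + 196) - K = \left(-1\right) 197 - K = -197 - K$)
$3 + t{\left(6,-1 \right)} 45 = 3 + \left(-197 - 6\right) 45 = 3 - 9135 = -9132$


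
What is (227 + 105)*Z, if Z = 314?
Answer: 104248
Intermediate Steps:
(227 + 105)*Z = (227 + 105)*314 = 332*314 = 104248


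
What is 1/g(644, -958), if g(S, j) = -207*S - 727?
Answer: -1/134035 ≈ -7.4607e-6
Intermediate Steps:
g(S, j) = -727 - 207*S
1/g(644, -958) = 1/(-727 - 207*644) = 1/(-727 - 133308) = 1/(-134035) = -1/134035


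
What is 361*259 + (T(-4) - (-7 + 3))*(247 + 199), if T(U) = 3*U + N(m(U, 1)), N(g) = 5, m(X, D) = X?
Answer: 92161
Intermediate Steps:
T(U) = 5 + 3*U (T(U) = 3*U + 5 = 5 + 3*U)
361*259 + (T(-4) - (-7 + 3))*(247 + 199) = 361*259 + ((5 + 3*(-4)) - (-7 + 3))*(247 + 199) = 93499 + ((5 - 12) - 1*(-4))*446 = 93499 + (-7 + 4)*446 = 93499 - 3*446 = 93499 - 1338 = 92161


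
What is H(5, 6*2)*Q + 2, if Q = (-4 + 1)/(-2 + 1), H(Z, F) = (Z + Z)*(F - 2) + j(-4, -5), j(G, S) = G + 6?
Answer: 308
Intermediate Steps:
j(G, S) = 6 + G
H(Z, F) = 2 + 2*Z*(-2 + F) (H(Z, F) = (Z + Z)*(F - 2) + (6 - 4) = (2*Z)*(-2 + F) + 2 = 2*Z*(-2 + F) + 2 = 2 + 2*Z*(-2 + F))
Q = 3 (Q = -3/(-1) = -3*(-1) = 3)
H(5, 6*2)*Q + 2 = (2 - 4*5 + 2*(6*2)*5)*3 + 2 = (2 - 20 + 2*12*5)*3 + 2 = (2 - 20 + 120)*3 + 2 = 102*3 + 2 = 306 + 2 = 308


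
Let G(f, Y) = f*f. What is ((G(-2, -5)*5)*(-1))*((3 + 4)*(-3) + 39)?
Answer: -360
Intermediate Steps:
G(f, Y) = f²
((G(-2, -5)*5)*(-1))*((3 + 4)*(-3) + 39) = (((-2)²*5)*(-1))*((3 + 4)*(-3) + 39) = ((4*5)*(-1))*(7*(-3) + 39) = (20*(-1))*(-21 + 39) = -20*18 = -360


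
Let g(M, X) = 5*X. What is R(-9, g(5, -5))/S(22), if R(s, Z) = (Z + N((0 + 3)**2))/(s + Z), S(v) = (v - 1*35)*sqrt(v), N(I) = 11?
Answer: -7*sqrt(22)/4862 ≈ -0.0067530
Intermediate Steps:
S(v) = sqrt(v)*(-35 + v) (S(v) = (v - 35)*sqrt(v) = (-35 + v)*sqrt(v) = sqrt(v)*(-35 + v))
R(s, Z) = (11 + Z)/(Z + s) (R(s, Z) = (Z + 11)/(s + Z) = (11 + Z)/(Z + s))
R(-9, g(5, -5))/S(22) = ((11 + 5*(-5))/(5*(-5) - 9))/((sqrt(22)*(-35 + 22))) = ((11 - 25)/(-25 - 9))/((sqrt(22)*(-13))) = (-14/(-34))/((-13*sqrt(22))) = (-1/34*(-14))*(-sqrt(22)/286) = 7*(-sqrt(22)/286)/17 = -7*sqrt(22)/4862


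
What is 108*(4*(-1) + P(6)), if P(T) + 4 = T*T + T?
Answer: 3672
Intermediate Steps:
P(T) = -4 + T + T² (P(T) = -4 + (T*T + T) = -4 + (T² + T) = -4 + (T + T²) = -4 + T + T²)
108*(4*(-1) + P(6)) = 108*(4*(-1) + (-4 + 6 + 6²)) = 108*(-4 + (-4 + 6 + 36)) = 108*(-4 + 38) = 108*34 = 3672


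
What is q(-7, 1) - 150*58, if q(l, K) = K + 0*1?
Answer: -8699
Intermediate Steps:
q(l, K) = K (q(l, K) = K + 0 = K)
q(-7, 1) - 150*58 = 1 - 150*58 = 1 - 8700 = -8699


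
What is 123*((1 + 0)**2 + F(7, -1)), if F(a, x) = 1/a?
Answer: 984/7 ≈ 140.57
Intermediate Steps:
123*((1 + 0)**2 + F(7, -1)) = 123*((1 + 0)**2 + 1/7) = 123*(1**2 + 1/7) = 123*(1 + 1/7) = 123*(8/7) = 984/7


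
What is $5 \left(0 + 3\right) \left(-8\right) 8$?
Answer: $-960$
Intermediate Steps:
$5 \left(0 + 3\right) \left(-8\right) 8 = 5 \cdot 3 \left(-8\right) 8 = 15 \left(-8\right) 8 = \left(-120\right) 8 = -960$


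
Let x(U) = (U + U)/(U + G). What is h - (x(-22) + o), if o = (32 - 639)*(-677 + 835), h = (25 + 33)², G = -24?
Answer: 2283188/23 ≈ 99269.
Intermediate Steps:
h = 3364 (h = 58² = 3364)
x(U) = 2*U/(-24 + U) (x(U) = (U + U)/(U - 24) = (2*U)/(-24 + U) = 2*U/(-24 + U))
o = -95906 (o = -607*158 = -95906)
h - (x(-22) + o) = 3364 - (2*(-22)/(-24 - 22) - 95906) = 3364 - (2*(-22)/(-46) - 95906) = 3364 - (2*(-22)*(-1/46) - 95906) = 3364 - (22/23 - 95906) = 3364 - 1*(-2205816/23) = 3364 + 2205816/23 = 2283188/23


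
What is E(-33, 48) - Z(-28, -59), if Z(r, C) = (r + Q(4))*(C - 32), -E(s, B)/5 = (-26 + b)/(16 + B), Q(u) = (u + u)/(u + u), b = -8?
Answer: -78539/32 ≈ -2454.3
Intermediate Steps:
Q(u) = 1 (Q(u) = (2*u)/((2*u)) = (2*u)*(1/(2*u)) = 1)
E(s, B) = 170/(16 + B) (E(s, B) = -5*(-26 - 8)/(16 + B) = -(-170)/(16 + B) = 170/(16 + B))
Z(r, C) = (1 + r)*(-32 + C) (Z(r, C) = (r + 1)*(C - 32) = (1 + r)*(-32 + C))
E(-33, 48) - Z(-28, -59) = 170/(16 + 48) - (-32 - 59 - 32*(-28) - 59*(-28)) = 170/64 - (-32 - 59 + 896 + 1652) = 170*(1/64) - 1*2457 = 85/32 - 2457 = -78539/32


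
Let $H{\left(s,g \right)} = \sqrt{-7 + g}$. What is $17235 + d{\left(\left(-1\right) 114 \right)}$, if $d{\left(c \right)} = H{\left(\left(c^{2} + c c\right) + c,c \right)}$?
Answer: $17235 + 11 i \approx 17235.0 + 11.0 i$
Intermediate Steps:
$d{\left(c \right)} = \sqrt{-7 + c}$
$17235 + d{\left(\left(-1\right) 114 \right)} = 17235 + \sqrt{-7 - 114} = 17235 + \sqrt{-121} = 17235 + 11 i$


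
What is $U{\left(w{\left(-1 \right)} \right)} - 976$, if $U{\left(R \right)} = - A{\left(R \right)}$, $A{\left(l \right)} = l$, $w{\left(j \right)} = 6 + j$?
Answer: $-981$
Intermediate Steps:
$U{\left(R \right)} = - R$
$U{\left(w{\left(-1 \right)} \right)} - 976 = - (6 - 1) - 976 = \left(-1\right) 5 - 976 = -5 - 976 = -981$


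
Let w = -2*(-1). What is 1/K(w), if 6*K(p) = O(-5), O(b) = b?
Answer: -6/5 ≈ -1.2000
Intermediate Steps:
w = 2
K(p) = -5/6 (K(p) = (1/6)*(-5) = -5/6)
1/K(w) = 1/(-5/6) = -6/5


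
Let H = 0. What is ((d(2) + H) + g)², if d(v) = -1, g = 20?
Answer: 361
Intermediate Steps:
((d(2) + H) + g)² = ((-1 + 0) + 20)² = (-1 + 20)² = 19² = 361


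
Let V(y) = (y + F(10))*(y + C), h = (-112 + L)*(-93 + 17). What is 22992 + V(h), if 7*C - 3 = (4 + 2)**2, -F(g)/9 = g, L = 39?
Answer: 212340694/7 ≈ 3.0334e+7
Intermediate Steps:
h = 5548 (h = (-112 + 39)*(-93 + 17) = -73*(-76) = 5548)
F(g) = -9*g
C = 39/7 (C = 3/7 + (4 + 2)**2/7 = 3/7 + (1/7)*6**2 = 3/7 + (1/7)*36 = 3/7 + 36/7 = 39/7 ≈ 5.5714)
V(y) = (-90 + y)*(39/7 + y) (V(y) = (y - 9*10)*(y + 39/7) = (y - 90)*(39/7 + y) = (-90 + y)*(39/7 + y))
22992 + V(h) = 22992 + (-3510/7 + 5548**2 - 591/7*5548) = 22992 + (-3510/7 + 30780304 - 3278868/7) = 22992 + 212179750/7 = 212340694/7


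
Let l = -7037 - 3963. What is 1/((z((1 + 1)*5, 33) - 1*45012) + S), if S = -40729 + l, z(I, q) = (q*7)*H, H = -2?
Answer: -1/97203 ≈ -1.0288e-5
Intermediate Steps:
z(I, q) = -14*q (z(I, q) = (q*7)*(-2) = (7*q)*(-2) = -14*q)
l = -11000
S = -51729 (S = -40729 - 11000 = -51729)
1/((z((1 + 1)*5, 33) - 1*45012) + S) = 1/((-14*33 - 1*45012) - 51729) = 1/((-462 - 45012) - 51729) = 1/(-45474 - 51729) = 1/(-97203) = -1/97203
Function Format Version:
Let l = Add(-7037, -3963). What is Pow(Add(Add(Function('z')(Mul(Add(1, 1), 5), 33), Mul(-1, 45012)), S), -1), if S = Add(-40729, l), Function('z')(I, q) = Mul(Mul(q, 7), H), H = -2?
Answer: Rational(-1, 97203) ≈ -1.0288e-5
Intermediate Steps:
Function('z')(I, q) = Mul(-14, q) (Function('z')(I, q) = Mul(Mul(q, 7), -2) = Mul(Mul(7, q), -2) = Mul(-14, q))
l = -11000
S = -51729 (S = Add(-40729, -11000) = -51729)
Pow(Add(Add(Function('z')(Mul(Add(1, 1), 5), 33), Mul(-1, 45012)), S), -1) = Pow(Add(Add(Mul(-14, 33), Mul(-1, 45012)), -51729), -1) = Pow(Add(Add(-462, -45012), -51729), -1) = Pow(Add(-45474, -51729), -1) = Pow(-97203, -1) = Rational(-1, 97203)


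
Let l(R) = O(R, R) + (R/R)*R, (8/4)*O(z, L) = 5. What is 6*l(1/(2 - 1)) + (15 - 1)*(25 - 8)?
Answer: 259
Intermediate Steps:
O(z, L) = 5/2 (O(z, L) = (½)*5 = 5/2)
l(R) = 5/2 + R (l(R) = 5/2 + (R/R)*R = 5/2 + 1*R = 5/2 + R)
6*l(1/(2 - 1)) + (15 - 1)*(25 - 8) = 6*(5/2 + 1/(2 - 1)) + (15 - 1)*(25 - 8) = 6*(5/2 + 1/1) + 14*17 = 6*(5/2 + 1) + 238 = 6*(7/2) + 238 = 21 + 238 = 259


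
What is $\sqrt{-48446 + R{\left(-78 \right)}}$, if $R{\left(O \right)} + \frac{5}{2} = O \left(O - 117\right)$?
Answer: $\frac{i \sqrt{132954}}{2} \approx 182.31 i$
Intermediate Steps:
$R{\left(O \right)} = - \frac{5}{2} + O \left(-117 + O\right)$ ($R{\left(O \right)} = - \frac{5}{2} + O \left(O - 117\right) = - \frac{5}{2} + O \left(-117 + O\right)$)
$\sqrt{-48446 + R{\left(-78 \right)}} = \sqrt{-48446 - \left(- \frac{18247}{2} - 6084\right)} = \sqrt{-48446 + \left(- \frac{5}{2} + 6084 + 9126\right)} = \sqrt{-48446 + \frac{30415}{2}} = \sqrt{- \frac{66477}{2}} = \frac{i \sqrt{132954}}{2}$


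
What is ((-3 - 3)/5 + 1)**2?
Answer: 1/25 ≈ 0.040000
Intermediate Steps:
((-3 - 3)/5 + 1)**2 = (-6*1/5 + 1)**2 = (-6/5 + 1)**2 = (-1/5)**2 = 1/25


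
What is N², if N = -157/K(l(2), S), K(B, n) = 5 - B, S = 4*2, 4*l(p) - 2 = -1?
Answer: 394384/361 ≈ 1092.5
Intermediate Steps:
l(p) = ¼ (l(p) = ½ + (¼)*(-1) = ½ - ¼ = ¼)
S = 8
N = -628/19 (N = -157/(5 - 1*¼) = -157/(5 - ¼) = -157/19/4 = -157*4/19 = -628/19 ≈ -33.053)
N² = (-628/19)² = 394384/361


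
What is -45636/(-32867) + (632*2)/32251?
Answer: 1513350524/1059993617 ≈ 1.4277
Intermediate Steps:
-45636/(-32867) + (632*2)/32251 = -45636*(-1/32867) + 1264*(1/32251) = 45636/32867 + 1264/32251 = 1513350524/1059993617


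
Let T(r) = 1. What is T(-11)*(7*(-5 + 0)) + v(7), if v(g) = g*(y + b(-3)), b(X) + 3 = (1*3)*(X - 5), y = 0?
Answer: -224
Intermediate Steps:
b(X) = -18 + 3*X (b(X) = -3 + (1*3)*(X - 5) = -3 + 3*(-5 + X) = -3 + (-15 + 3*X) = -18 + 3*X)
v(g) = -27*g (v(g) = g*(0 + (-18 + 3*(-3))) = g*(0 + (-18 - 9)) = g*(0 - 27) = g*(-27) = -27*g)
T(-11)*(7*(-5 + 0)) + v(7) = 1*(7*(-5 + 0)) - 27*7 = 1*(7*(-5)) - 189 = 1*(-35) - 189 = -35 - 189 = -224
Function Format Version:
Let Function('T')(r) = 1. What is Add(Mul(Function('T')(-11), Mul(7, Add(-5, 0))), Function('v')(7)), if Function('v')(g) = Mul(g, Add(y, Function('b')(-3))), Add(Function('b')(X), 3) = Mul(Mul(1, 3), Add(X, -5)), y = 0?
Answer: -224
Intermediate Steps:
Function('b')(X) = Add(-18, Mul(3, X)) (Function('b')(X) = Add(-3, Mul(Mul(1, 3), Add(X, -5))) = Add(-3, Mul(3, Add(-5, X))) = Add(-3, Add(-15, Mul(3, X))) = Add(-18, Mul(3, X)))
Function('v')(g) = Mul(-27, g) (Function('v')(g) = Mul(g, Add(0, Add(-18, Mul(3, -3)))) = Mul(g, Add(0, Add(-18, -9))) = Mul(g, Add(0, -27)) = Mul(g, -27) = Mul(-27, g))
Add(Mul(Function('T')(-11), Mul(7, Add(-5, 0))), Function('v')(7)) = Add(Mul(1, Mul(7, Add(-5, 0))), Mul(-27, 7)) = Add(Mul(1, Mul(7, -5)), -189) = Add(Mul(1, -35), -189) = Add(-35, -189) = -224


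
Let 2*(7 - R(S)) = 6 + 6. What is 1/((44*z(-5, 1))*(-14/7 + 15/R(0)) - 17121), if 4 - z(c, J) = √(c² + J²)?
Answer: -1141/16270085 + 44*√26/16270085 ≈ -5.6339e-5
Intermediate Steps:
R(S) = 1 (R(S) = 7 - (6 + 6)/2 = 7 - ½*12 = 7 - 6 = 1)
z(c, J) = 4 - √(J² + c²) (z(c, J) = 4 - √(c² + J²) = 4 - √(J² + c²))
1/((44*z(-5, 1))*(-14/7 + 15/R(0)) - 17121) = 1/((44*(4 - √(1² + (-5)²)))*(-14/7 + 15/1) - 17121) = 1/((44*(4 - √(1 + 25)))*(-14*⅐ + 15*1) - 17121) = 1/((44*(4 - √26))*(-2 + 15) - 17121) = 1/((176 - 44*√26)*13 - 17121) = 1/((2288 - 572*√26) - 17121) = 1/(-14833 - 572*√26)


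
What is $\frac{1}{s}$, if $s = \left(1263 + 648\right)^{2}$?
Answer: $\frac{1}{3651921} \approx 2.7383 \cdot 10^{-7}$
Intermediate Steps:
$s = 3651921$ ($s = 1911^{2} = 3651921$)
$\frac{1}{s} = \frac{1}{3651921}$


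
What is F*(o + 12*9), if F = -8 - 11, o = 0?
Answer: -2052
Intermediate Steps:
F = -19
F*(o + 12*9) = -19*(0 + 12*9) = -19*(0 + 108) = -19*108 = -2052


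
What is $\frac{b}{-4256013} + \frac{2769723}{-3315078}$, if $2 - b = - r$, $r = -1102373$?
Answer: $- \frac{301241897943}{522556113482} \approx -0.57648$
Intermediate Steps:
$b = -1102371$ ($b = 2 - \left(-1\right) \left(-1102373\right) = 2 - 1102373 = -1102371$)
$\frac{b}{-4256013} + \frac{2769723}{-3315078} = - \frac{1102371}{-4256013} + \frac{2769723}{-3315078} = \left(-1102371\right) \left(- \frac{1}{4256013}\right) + 2769723 \left(- \frac{1}{3315078}\right) = \frac{367457}{1418671} - \frac{307747}{368342} = - \frac{301241897943}{522556113482}$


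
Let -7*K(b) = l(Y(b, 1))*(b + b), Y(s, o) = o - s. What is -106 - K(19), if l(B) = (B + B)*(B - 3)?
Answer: 3998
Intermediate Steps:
l(B) = 2*B*(-3 + B) (l(B) = (2*B)*(-3 + B) = 2*B*(-3 + B))
K(b) = -4*b*(1 - b)*(-2 - b)/7 (K(b) = -2*(1 - b)*(-3 + (1 - b))*(b + b)/7 = -2*(1 - b)*(-2 - b)*2*b/7 = -4*b*(1 - b)*(-2 - b)/7)
-106 - K(19) = -106 - 4*19*(2 - 1*19 - 1*19**2)/7 = -106 - 4*19*(2 - 19 - 1*361)/7 = -106 - 4*19*(2 - 19 - 361)/7 = -106 - 4*19*(-378)/7 = -106 - 1*(-4104) = -106 + 4104 = 3998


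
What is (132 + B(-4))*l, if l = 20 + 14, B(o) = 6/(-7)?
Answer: 31212/7 ≈ 4458.9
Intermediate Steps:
B(o) = -6/7 (B(o) = 6*(-1/7) = -6/7)
l = 34
(132 + B(-4))*l = (132 - 6/7)*34 = (918/7)*34 = 31212/7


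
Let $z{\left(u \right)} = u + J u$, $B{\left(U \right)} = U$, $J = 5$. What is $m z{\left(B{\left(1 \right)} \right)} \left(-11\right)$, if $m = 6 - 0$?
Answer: $-396$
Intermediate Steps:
$m = 6$ ($m = 6 + 0 = 6$)
$z{\left(u \right)} = 6 u$ ($z{\left(u \right)} = u + 5 u = 6 u$)
$m z{\left(B{\left(1 \right)} \right)} \left(-11\right) = 6 \cdot 6 \cdot 1 \left(-11\right) = 6 \cdot 6 \left(-11\right) = 36 \left(-11\right) = -396$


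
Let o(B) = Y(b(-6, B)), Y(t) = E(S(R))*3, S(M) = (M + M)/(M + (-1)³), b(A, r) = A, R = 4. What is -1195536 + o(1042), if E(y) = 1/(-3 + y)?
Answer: -1195545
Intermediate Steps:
S(M) = 2*M/(-1 + M) (S(M) = (2*M)/(M - 1) = (2*M)/(-1 + M) = 2*M/(-1 + M))
Y(t) = -9 (Y(t) = 3/(-3 + 2*4/(-1 + 4)) = 3/(-3 + 2*4/3) = 3/(-3 + 2*4*(⅓)) = 3/(-3 + 8/3) = 3/(-⅓) = -3*3 = -9)
o(B) = -9
-1195536 + o(1042) = -1195536 - 9 = -1195545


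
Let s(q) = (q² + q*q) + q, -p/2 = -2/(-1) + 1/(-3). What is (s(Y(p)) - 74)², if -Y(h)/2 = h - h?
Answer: 5476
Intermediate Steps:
p = -10/3 (p = -2*(-2/(-1) + 1/(-3)) = -2*(-2*(-1) + 1*(-⅓)) = -2*(2 - ⅓) = -2*5/3 = -10/3 ≈ -3.3333)
Y(h) = 0 (Y(h) = -2*(h - h) = -2*0 = 0)
s(q) = q + 2*q² (s(q) = (q² + q²) + q = 2*q² + q = q + 2*q²)
(s(Y(p)) - 74)² = (0*(1 + 2*0) - 74)² = (0*(1 + 0) - 74)² = (0*1 - 74)² = (0 - 74)² = (-74)² = 5476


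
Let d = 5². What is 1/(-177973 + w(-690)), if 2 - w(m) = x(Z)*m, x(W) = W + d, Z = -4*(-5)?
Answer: -1/146921 ≈ -6.8064e-6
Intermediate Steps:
d = 25
Z = 20
x(W) = 25 + W (x(W) = W + 25 = 25 + W)
w(m) = 2 - 45*m (w(m) = 2 - (25 + 20)*m = 2 - 45*m)
1/(-177973 + w(-690)) = 1/(-177973 + (2 - 45*(-690))) = 1/(-177973 + (2 + 31050)) = 1/(-177973 + 31052) = 1/(-146921) = -1/146921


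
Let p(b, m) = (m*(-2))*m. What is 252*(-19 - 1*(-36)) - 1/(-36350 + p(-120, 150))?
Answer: 348503401/81350 ≈ 4284.0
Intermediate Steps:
p(b, m) = -2*m² (p(b, m) = (-2*m)*m = -2*m²)
252*(-19 - 1*(-36)) - 1/(-36350 + p(-120, 150)) = 252*(-19 - 1*(-36)) - 1/(-36350 - 2*150²) = 252*(-19 + 36) - 1/(-36350 - 2*22500) = 252*17 - 1/(-36350 - 45000) = 4284 - 1/(-81350) = 4284 - 1*(-1/81350) = 4284 + 1/81350 = 348503401/81350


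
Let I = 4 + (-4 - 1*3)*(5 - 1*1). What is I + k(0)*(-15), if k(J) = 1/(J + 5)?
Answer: -27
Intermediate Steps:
k(J) = 1/(5 + J)
I = -24 (I = 4 + (-4 - 3)*(5 - 1) = 4 - 7*4 = 4 - 28 = -24)
I + k(0)*(-15) = -24 - 15/(5 + 0) = -24 - 15/5 = -24 + (1/5)*(-15) = -24 - 3 = -27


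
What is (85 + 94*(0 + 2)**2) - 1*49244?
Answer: -48783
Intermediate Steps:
(85 + 94*(0 + 2)**2) - 1*49244 = (85 + 94*2**2) - 49244 = (85 + 94*4) - 49244 = (85 + 376) - 49244 = 461 - 49244 = -48783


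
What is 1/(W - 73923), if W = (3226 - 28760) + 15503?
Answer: -1/83954 ≈ -1.1911e-5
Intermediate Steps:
W = -10031 (W = -25534 + 15503 = -10031)
1/(W - 73923) = 1/(-10031 - 73923) = 1/(-83954) = -1/83954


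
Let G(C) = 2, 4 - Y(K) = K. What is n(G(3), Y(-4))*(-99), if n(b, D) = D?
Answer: -792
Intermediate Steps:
Y(K) = 4 - K
n(G(3), Y(-4))*(-99) = (4 - 1*(-4))*(-99) = (4 + 4)*(-99) = 8*(-99) = -792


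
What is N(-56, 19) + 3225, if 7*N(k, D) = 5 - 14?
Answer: 22566/7 ≈ 3223.7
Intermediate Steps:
N(k, D) = -9/7 (N(k, D) = (5 - 14)/7 = (⅐)*(-9) = -9/7)
N(-56, 19) + 3225 = -9/7 + 3225 = 22566/7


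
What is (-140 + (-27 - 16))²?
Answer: 33489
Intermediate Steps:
(-140 + (-27 - 16))² = (-140 - 43)² = (-183)² = 33489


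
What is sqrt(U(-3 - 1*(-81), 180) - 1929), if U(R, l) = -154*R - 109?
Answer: 5*I*sqrt(562) ≈ 118.53*I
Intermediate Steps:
U(R, l) = -109 - 154*R
sqrt(U(-3 - 1*(-81), 180) - 1929) = sqrt((-109 - 154*(-3 - 1*(-81))) - 1929) = sqrt((-109 - 154*(-3 + 81)) - 1929) = sqrt((-109 - 154*78) - 1929) = sqrt((-109 - 12012) - 1929) = sqrt(-12121 - 1929) = sqrt(-14050) = 5*I*sqrt(562)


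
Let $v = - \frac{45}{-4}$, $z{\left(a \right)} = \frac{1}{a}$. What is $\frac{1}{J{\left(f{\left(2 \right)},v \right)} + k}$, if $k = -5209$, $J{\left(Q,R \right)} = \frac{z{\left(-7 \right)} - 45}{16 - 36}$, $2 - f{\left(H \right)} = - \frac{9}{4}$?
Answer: $- \frac{35}{182236} \approx -0.00019206$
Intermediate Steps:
$f{\left(H \right)} = \frac{17}{4}$ ($f{\left(H \right)} = 2 - - \frac{9}{4} = 2 + \frac{9}{4} = \frac{17}{4}$)
$v = \frac{45}{4}$ ($v = \left(-45\right) \left(- \frac{1}{4}\right) = \frac{45}{4} \approx 11.25$)
$J{\left(Q,R \right)} = \frac{79}{35}$ ($J{\left(Q,R \right)} = \frac{\frac{1}{-7} - 45}{16 - 36} = \frac{- \frac{1}{7} - 45}{-20} = \left(- \frac{316}{7}\right) \left(- \frac{1}{20}\right) = \frac{79}{35}$)
$\frac{1}{J{\left(f{\left(2 \right)},v \right)} + k} = \frac{1}{\frac{79}{35} - 5209} = \frac{1}{- \frac{182236}{35}} = - \frac{35}{182236}$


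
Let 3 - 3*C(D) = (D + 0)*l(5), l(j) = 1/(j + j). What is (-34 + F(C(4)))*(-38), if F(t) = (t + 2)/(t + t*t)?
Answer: 222889/182 ≈ 1224.7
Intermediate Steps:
l(j) = 1/(2*j)
C(D) = 1 - D/30 (C(D) = 1 - (D + 0)*(1/2)/5/3 = 1 - D*(1/2)*(1/5)/3 = 1 - D/(3*10) = 1 - D/30)
F(t) = (2 + t)/(t + t**2)
(-34 + F(C(4)))*(-38) = (-34 + (2 + (1 - 1/30*4))/((1 - 1/30*4)*(1 + (1 - 1/30*4))))*(-38) = (-34 + (2 + (1 - 2/15))/((1 - 2/15)*(1 + (1 - 2/15))))*(-38) = (-34 + (2 + 13/15)/((13/15)*(1 + 13/15)))*(-38) = (-34 + (15/13)*(43/15)/(28/15))*(-38) = (-34 + (15/13)*(15/28)*(43/15))*(-38) = (-34 + 645/364)*(-38) = -11731/364*(-38) = 222889/182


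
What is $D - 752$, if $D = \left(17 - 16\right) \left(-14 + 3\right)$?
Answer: $-763$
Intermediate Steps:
$D = -11$ ($D = 1 \left(-11\right) = -11$)
$D - 752 = -11 - 752 = -763$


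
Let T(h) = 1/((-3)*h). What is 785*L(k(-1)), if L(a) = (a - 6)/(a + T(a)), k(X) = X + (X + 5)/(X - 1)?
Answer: 63585/26 ≈ 2445.6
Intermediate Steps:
T(h) = -1/(3*h)
k(X) = X + (5 + X)/(-1 + X)
L(a) = (-6 + a)/(a - 1/(3*a)) (L(a) = (a - 6)/(a - 1/(3*a)) = (-6 + a)/(a - 1/(3*a)))
785*L(k(-1)) = 785*(3*((5 + (-1)**2)/(-1 - 1))*(-6 + (5 + (-1)**2)/(-1 - 1))/(-1 + 3*((5 + (-1)**2)/(-1 - 1))**2)) = 785*(3*((5 + 1)/(-2))*(-6 + (5 + 1)/(-2))/(-1 + 3*((5 + 1)/(-2))**2)) = 785*(3*(-1/2*6)*(-6 - 1/2*6)/(-1 + 3*(-1/2*6)**2)) = 785*(3*(-3)*(-6 - 3)/(-1 + 3*(-3)**2)) = 785*(3*(-3)*(-9)/(-1 + 3*9)) = 785*(3*(-3)*(-9)/(-1 + 27)) = 785*(3*(-3)*(-9)/26) = 785*(3*(-3)*(1/26)*(-9)) = 785*(81/26) = 63585/26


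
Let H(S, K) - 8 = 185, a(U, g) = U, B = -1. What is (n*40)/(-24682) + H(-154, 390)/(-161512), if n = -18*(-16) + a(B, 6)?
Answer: -3238539/6945016 ≈ -0.46631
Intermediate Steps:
H(S, K) = 193 (H(S, K) = 8 + 185 = 193)
n = 287 (n = -18*(-16) - 1 = 288 - 1 = 287)
(n*40)/(-24682) + H(-154, 390)/(-161512) = (287*40)/(-24682) + 193/(-161512) = 11480*(-1/24682) + 193*(-1/161512) = -20/43 - 193/161512 = -3238539/6945016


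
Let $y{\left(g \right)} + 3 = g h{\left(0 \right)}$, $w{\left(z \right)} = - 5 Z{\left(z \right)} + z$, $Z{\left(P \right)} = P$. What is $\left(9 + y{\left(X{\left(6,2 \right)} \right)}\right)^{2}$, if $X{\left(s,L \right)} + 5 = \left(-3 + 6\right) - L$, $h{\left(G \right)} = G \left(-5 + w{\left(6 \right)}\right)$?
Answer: $36$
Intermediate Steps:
$w{\left(z \right)} = - 4 z$ ($w{\left(z \right)} = - 5 z + z = - 4 z$)
$h{\left(G \right)} = - 29 G$ ($h{\left(G \right)} = G \left(-5 - 24\right) = G \left(-29\right) = - 29 G$)
$X{\left(s,L \right)} = -2 - L$ ($X{\left(s,L \right)} = -5 - \left(-3 + L\right) = -2 - L$)
$y{\left(g \right)} = -3$ ($y{\left(g \right)} = -3 + g \left(\left(-29\right) 0\right) = -3 + g 0 = -3 + 0 = -3$)
$\left(9 + y{\left(X{\left(6,2 \right)} \right)}\right)^{2} = \left(9 - 3\right)^{2} = 6^{2} = 36$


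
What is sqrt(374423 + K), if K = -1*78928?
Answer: sqrt(295495) ≈ 543.59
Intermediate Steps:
K = -78928
sqrt(374423 + K) = sqrt(374423 - 78928) = sqrt(295495)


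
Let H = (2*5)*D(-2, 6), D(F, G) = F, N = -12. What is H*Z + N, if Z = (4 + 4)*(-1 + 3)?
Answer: -332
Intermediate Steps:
H = -20 (H = (2*5)*(-2) = 10*(-2) = -20)
Z = 16 (Z = 8*2 = 16)
H*Z + N = -20*16 - 12 = -320 - 12 = -332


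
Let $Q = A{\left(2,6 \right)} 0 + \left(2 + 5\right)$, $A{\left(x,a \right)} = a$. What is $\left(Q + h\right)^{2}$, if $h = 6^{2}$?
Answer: $1849$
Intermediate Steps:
$Q = 7$ ($Q = 6 \cdot 0 + \left(2 + 5\right) = 0 + 7 = 7$)
$h = 36$
$\left(Q + h\right)^{2} = \left(7 + 36\right)^{2} = 43^{2} = 1849$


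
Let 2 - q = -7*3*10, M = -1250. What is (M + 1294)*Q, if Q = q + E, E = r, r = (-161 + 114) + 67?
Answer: 10208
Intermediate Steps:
q = 212 (q = 2 - (-7*3)*10 = 2 - (-21)*10 = 2 - 1*(-210) = 2 + 210 = 212)
r = 20 (r = -47 + 67 = 20)
E = 20
Q = 232 (Q = 212 + 20 = 232)
(M + 1294)*Q = (-1250 + 1294)*232 = 44*232 = 10208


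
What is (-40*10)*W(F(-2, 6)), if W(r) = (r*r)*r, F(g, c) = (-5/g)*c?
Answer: -1350000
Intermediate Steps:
F(g, c) = -5*c/g
W(r) = r³ (W(r) = r²*r = r³)
(-40*10)*W(F(-2, 6)) = (-40*10)*(-5*6/(-2))³ = -400*(-5*6*(-½))³ = -400*15³ = -400*3375 = -1350000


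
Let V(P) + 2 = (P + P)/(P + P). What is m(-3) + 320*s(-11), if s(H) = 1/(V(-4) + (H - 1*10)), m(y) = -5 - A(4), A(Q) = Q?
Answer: -259/11 ≈ -23.545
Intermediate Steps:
m(y) = -9 (m(y) = -5 - 1*4 = -5 - 4 = -9)
V(P) = -1 (V(P) = -2 + (P + P)/(P + P) = -2 + (2*P)/((2*P)) = -2 + (2*P)*(1/(2*P)) = -2 + 1 = -1)
s(H) = 1/(-11 + H) (s(H) = 1/(-1 + (H - 1*10)) = 1/(-1 + (H - 10)) = 1/(-1 + (-10 + H)) = 1/(-11 + H))
m(-3) + 320*s(-11) = -9 + 320/(-11 - 11) = -9 + 320/(-22) = -9 + 320*(-1/22) = -9 - 160/11 = -259/11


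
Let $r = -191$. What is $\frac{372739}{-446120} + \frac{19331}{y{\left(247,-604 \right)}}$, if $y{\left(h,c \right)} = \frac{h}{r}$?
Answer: $- \frac{6669091899}{446120} \approx -14949.0$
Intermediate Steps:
$y{\left(h,c \right)} = - \frac{h}{191}$ ($y{\left(h,c \right)} = \frac{h}{-191} = h \left(- \frac{1}{191}\right) = - \frac{h}{191}$)
$\frac{372739}{-446120} + \frac{19331}{y{\left(247,-604 \right)}} = \frac{372739}{-446120} + \frac{19331}{\left(- \frac{1}{191}\right) 247} = 372739 \left(- \frac{1}{446120}\right) + \frac{19331}{- \frac{247}{191}} = - \frac{372739}{446120} + 19331 \left(- \frac{191}{247}\right) = - \frac{372739}{446120} - \frac{284017}{19} = - \frac{6669091899}{446120}$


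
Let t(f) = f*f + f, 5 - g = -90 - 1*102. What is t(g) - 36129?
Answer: 2877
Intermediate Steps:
g = 197 (g = 5 - (-90 - 1*102) = 5 - (-90 - 102) = 5 - 1*(-192) = 5 + 192 = 197)
t(f) = f + f² (t(f) = f² + f = f + f²)
t(g) - 36129 = 197*(1 + 197) - 36129 = 197*198 - 36129 = 39006 - 36129 = 2877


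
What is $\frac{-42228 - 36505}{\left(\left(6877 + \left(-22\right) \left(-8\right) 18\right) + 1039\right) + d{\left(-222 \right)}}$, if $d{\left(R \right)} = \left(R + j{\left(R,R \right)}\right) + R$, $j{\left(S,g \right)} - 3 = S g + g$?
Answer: $- \frac{78733}{59705} \approx -1.3187$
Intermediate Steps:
$j{\left(S,g \right)} = 3 + g + S g$ ($j{\left(S,g \right)} = 3 + \left(S g + g\right) = 3 + \left(g + S g\right) = 3 + g + S g$)
$d{\left(R \right)} = 3 + R^{2} + 3 R$ ($d{\left(R \right)} = \left(R + \left(3 + R + R R\right)\right) + R = \left(R + \left(3 + R + R^{2}\right)\right) + R = \left(3 + R^{2} + 2 R\right) + R = 3 + R^{2} + 3 R$)
$\frac{-42228 - 36505}{\left(\left(6877 + \left(-22\right) \left(-8\right) 18\right) + 1039\right) + d{\left(-222 \right)}} = \frac{-42228 - 36505}{\left(\left(6877 + \left(-22\right) \left(-8\right) 18\right) + 1039\right) + \left(3 + \left(-222\right)^{2} + 3 \left(-222\right)\right)} = - \frac{78733}{\left(\left(6877 + 176 \cdot 18\right) + 1039\right) + \left(3 + 49284 - 666\right)} = - \frac{78733}{\left(\left(6877 + 3168\right) + 1039\right) + 48621} = - \frac{78733}{\left(10045 + 1039\right) + 48621} = - \frac{78733}{11084 + 48621} = - \frac{78733}{59705}$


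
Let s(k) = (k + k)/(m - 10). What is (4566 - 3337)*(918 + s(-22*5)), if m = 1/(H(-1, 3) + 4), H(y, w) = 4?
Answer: 91292578/79 ≈ 1.1556e+6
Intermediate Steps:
m = ⅛ (m = 1/(4 + 4) = 1/8 = ⅛ ≈ 0.12500)
s(k) = -16*k/79 (s(k) = (k + k)/(⅛ - 10) = (2*k)/(-79/8) = (2*k)*(-8/79) = -16*k/79)
(4566 - 3337)*(918 + s(-22*5)) = (4566 - 3337)*(918 - (-352)*5/79) = 1229*(918 - 16/79*(-110)) = 1229*(918 + 1760/79) = 1229*(74282/79) = 91292578/79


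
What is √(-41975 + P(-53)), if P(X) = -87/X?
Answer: 2*I*√29475791/53 ≈ 204.87*I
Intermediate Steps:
√(-41975 + P(-53)) = √(-41975 - 87/(-53)) = √(-41975 - 87*(-1/53)) = √(-41975 + 87/53) = √(-2224588/53) = 2*I*√29475791/53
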